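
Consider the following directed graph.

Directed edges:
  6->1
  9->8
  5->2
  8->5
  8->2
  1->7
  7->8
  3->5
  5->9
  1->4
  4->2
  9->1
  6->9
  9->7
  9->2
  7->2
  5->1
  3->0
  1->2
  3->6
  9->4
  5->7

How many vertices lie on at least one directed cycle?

5

A vertex is on a directed cycle iff it belongs to a strongly connected component of size ≥ 2 (or has a self-loop).
The vertices on cycles are {1, 5, 7, 8, 9} — 5 in total.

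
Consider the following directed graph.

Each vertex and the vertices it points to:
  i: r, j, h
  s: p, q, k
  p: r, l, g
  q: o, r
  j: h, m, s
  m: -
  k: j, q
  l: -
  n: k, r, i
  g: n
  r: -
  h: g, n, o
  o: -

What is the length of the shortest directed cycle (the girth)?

3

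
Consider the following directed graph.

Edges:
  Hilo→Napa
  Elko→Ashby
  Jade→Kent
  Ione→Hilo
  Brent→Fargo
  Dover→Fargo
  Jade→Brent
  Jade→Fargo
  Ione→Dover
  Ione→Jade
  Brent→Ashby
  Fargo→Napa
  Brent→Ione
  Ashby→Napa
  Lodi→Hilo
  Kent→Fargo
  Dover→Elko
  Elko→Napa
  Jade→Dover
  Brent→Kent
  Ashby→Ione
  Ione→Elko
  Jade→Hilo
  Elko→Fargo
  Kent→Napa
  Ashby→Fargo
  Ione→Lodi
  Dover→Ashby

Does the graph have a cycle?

DFS with white/gray/black marking, starting from Kent:
Kent gray
  Napa gray
  Napa black
  Fargo gray
    Fargo→Napa: Napa black — skip
  Fargo black
Kent black
Lodi gray
  Hilo gray
    Hilo→Napa: Napa black — skip
  Hilo black
Lodi black
Elko gray
  Elko→Napa: Napa black — skip
  Elko→Fargo: Fargo black — skip
  Ashby gray
    Ione gray
      Dover gray
        Dover→Fargo: Fargo black — skip
        Dover→Ashby: Ashby is gray → back edge
Back edge found, so a cycle exists: Ashby → Ione → Dover → Ashby.

Yes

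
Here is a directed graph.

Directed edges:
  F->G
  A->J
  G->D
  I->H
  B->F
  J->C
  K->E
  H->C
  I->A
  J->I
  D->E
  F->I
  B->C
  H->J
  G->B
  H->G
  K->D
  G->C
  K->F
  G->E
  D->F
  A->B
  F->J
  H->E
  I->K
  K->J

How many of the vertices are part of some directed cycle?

A vertex is on a directed cycle iff it belongs to a strongly connected component of size ≥ 2 (or has a self-loop).
The vertices on cycles are {A, B, D, F, G, H, I, J, K} — 9 in total.

9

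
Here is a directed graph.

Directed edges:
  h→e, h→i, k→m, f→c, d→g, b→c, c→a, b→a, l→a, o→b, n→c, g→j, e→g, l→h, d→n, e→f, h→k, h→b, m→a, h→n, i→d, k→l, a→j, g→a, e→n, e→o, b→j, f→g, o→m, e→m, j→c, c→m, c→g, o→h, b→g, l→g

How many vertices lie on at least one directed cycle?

A vertex is on a directed cycle iff it belongs to a strongly connected component of size ≥ 2 (or has a self-loop).
The vertices on cycles are {a, c, e, g, h, j, k, l, m, o} — 10 in total.

10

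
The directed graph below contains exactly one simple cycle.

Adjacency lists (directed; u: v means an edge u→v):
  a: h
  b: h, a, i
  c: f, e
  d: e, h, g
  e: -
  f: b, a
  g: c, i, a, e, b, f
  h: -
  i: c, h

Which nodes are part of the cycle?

b, c, f, i

DFS with gray/black marking from i:
i gray
  c gray
    f gray
      b gray
        h gray
        h black
        a gray
          a→h: h black — skip
        a black
        b→i: i is gray → back edge
Back edge closes the cycle i → c → f → b → i; its vertices are {b, c, f, i}.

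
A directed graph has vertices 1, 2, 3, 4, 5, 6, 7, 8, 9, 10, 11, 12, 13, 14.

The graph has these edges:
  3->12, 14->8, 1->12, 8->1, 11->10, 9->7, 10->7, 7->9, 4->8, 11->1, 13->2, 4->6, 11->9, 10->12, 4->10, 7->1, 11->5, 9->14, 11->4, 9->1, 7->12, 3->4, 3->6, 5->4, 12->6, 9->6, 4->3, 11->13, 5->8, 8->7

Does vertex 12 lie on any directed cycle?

No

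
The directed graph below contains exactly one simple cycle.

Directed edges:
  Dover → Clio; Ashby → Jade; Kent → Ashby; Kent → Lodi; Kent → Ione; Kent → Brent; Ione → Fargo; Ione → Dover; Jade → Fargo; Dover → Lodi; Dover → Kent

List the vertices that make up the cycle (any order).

Ione, Kent, Dover

DFS with gray/black marking from Kent:
Kent gray
  Ashby gray
    Jade gray
      Fargo gray
      Fargo black
    Jade black
  Ashby black
  Lodi gray
  Lodi black
  Ione gray
    Ione→Fargo: Fargo black — skip
    Dover gray
      Dover→Kent: Kent is gray → back edge
Back edge closes the cycle Kent → Ione → Dover → Kent; its vertices are {Ione, Kent, Dover}.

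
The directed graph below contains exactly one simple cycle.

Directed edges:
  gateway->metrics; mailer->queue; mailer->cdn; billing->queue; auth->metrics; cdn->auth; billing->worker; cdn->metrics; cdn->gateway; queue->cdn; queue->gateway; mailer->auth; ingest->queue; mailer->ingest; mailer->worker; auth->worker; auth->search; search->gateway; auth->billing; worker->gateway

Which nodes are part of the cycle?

DFS with gray/black marking from auth:
auth gray
  worker gray
    gateway gray
      metrics gray
      metrics black
    gateway black
  worker black
  billing gray
    queue gray
      queue→gateway: gateway black — skip
      cdn gray
        cdn→gateway: gateway black — skip
        cdn→auth: auth is gray → back edge
Back edge closes the cycle auth → billing → queue → cdn → auth; its vertices are {cdn, auth, queue, billing}.

cdn, auth, queue, billing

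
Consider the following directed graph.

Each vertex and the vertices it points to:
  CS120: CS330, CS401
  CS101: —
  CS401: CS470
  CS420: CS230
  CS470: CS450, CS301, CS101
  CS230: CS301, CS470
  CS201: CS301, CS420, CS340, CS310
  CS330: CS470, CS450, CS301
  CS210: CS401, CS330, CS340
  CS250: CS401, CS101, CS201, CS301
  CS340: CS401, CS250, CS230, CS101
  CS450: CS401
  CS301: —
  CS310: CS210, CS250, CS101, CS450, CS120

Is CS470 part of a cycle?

Yes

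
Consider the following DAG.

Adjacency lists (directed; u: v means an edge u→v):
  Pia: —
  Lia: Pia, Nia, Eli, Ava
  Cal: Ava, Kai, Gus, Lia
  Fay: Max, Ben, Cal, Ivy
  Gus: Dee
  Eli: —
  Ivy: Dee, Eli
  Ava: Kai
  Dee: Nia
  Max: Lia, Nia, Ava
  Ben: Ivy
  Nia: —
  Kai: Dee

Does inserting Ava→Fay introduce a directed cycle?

Adding Ava→Fay creates a cycle iff Fay can already reach Ava.
Path from Fay: Fay → Cal → Ava.
So Fay → … → Ava → Fay is a cycle.

Yes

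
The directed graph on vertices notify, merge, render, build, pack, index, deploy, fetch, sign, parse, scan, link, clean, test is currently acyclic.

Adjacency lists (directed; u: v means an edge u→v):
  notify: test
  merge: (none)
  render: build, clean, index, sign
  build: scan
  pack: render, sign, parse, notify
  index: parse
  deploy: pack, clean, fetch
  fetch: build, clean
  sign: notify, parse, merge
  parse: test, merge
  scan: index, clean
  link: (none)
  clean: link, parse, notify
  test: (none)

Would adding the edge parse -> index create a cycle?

Yes

Adding parse→index creates a cycle iff index can already reach parse.
Path from index: index → parse.
So index → … → parse → index is a cycle.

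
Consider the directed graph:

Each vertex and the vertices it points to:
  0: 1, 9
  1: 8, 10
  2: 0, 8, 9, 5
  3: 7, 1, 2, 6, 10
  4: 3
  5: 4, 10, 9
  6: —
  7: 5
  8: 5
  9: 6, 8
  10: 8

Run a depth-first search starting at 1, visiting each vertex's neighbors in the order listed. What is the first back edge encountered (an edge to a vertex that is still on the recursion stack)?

7->5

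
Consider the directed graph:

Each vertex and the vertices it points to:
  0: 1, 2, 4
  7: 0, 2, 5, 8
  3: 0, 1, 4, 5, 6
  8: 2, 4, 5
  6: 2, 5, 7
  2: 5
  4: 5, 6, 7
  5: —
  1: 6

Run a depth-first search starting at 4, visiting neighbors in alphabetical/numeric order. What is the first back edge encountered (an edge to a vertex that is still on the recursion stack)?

DFS from 4 (visiting neighbors in alphabetical/numeric order); mark gray on enter, black on exit:
4 gray
  5 gray
  5 black
  6 gray
    2 gray
      2→5: 5 black — skip
    2 black
    6→5: 5 black — skip
    7 gray
      0 gray
        1 gray
          1→6: 6 is gray → back edge
First back edge: 1 → 6.

1->6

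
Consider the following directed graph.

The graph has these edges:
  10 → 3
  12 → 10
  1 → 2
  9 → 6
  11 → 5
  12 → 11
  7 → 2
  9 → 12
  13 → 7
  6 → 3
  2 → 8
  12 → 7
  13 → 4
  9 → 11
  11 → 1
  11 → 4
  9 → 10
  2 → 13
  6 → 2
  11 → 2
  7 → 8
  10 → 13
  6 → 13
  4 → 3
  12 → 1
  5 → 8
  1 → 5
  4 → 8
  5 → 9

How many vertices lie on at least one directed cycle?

8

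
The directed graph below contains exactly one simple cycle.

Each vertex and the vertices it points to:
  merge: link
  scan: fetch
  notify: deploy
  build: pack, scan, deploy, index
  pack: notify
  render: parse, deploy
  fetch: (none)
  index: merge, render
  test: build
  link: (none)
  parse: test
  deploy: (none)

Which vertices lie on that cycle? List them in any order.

test, build, index, parse, render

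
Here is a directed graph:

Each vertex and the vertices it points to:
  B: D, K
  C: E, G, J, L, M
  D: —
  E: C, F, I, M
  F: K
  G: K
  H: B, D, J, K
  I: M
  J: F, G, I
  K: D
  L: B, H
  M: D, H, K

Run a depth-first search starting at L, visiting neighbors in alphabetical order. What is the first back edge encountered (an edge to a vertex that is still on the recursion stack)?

M->H

DFS from L (visiting neighbors in alphabetical order); mark gray on enter, black on exit:
L gray
  B gray
    D gray
    D black
    K gray
      K→D: D black — skip
    K black
  B black
  H gray
    H→B: B black — skip
    H→D: D black — skip
    J gray
      F gray
        F→K: K black — skip
      F black
      G gray
        G→K: K black — skip
      G black
      I gray
        M gray
          M→D: D black — skip
          M→H: H is gray → back edge
First back edge: M → H.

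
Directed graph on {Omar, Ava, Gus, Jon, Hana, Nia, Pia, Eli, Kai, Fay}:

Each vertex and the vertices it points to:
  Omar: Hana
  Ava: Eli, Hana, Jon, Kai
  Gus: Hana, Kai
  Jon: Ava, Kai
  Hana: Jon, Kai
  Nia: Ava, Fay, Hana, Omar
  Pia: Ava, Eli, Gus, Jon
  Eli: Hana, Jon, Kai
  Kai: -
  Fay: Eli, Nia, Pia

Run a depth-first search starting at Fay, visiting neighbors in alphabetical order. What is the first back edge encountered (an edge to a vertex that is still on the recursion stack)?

Ava→Eli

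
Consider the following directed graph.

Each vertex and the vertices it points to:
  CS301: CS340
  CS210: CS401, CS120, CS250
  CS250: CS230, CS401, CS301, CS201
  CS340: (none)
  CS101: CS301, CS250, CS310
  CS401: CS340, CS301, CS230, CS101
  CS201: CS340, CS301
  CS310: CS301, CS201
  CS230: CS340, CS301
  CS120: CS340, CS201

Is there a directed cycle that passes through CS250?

CS250 is on a cycle iff CS250 can reach itself via ≥1 edge.
CS250 → CS401 → CS101 → CS250 — yes.

Yes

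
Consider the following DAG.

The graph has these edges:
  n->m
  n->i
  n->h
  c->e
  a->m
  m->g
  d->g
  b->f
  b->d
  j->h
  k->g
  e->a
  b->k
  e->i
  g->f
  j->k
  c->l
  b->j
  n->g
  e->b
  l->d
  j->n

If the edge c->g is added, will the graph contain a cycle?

No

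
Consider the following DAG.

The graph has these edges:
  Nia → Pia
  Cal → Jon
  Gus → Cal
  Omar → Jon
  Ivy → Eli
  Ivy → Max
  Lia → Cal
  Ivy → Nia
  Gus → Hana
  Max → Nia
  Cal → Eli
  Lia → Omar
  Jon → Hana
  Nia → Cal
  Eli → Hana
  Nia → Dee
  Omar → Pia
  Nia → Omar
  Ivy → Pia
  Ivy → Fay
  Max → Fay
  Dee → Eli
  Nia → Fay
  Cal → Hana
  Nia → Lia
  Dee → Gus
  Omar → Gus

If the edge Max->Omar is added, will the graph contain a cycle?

No

Adding Max→Omar creates a cycle iff Omar can already reach Max.
Explore from Omar: no path reaches Max. The graph stays acyclic.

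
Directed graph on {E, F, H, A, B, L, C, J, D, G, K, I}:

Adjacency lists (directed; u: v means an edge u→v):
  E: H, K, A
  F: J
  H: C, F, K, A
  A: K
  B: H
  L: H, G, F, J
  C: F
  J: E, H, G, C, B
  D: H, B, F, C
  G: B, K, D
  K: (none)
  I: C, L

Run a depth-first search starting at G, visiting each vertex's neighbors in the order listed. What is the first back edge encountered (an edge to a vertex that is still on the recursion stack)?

E->H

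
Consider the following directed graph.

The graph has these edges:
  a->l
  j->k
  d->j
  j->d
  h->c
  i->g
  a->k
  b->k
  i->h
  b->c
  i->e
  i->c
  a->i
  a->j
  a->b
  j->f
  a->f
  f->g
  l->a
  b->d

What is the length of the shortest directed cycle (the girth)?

For each vertex v, BFS finds the shortest path from v back to v.
The shortest such closed walk is l → a → l, length 2.

2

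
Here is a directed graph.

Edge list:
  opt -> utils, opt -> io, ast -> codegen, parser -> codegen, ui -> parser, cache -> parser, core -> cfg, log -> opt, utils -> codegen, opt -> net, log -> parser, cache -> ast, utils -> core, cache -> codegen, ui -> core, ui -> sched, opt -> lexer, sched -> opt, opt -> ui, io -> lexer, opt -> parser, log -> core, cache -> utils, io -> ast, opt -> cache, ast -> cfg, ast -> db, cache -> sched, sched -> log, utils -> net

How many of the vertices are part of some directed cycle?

5

A vertex is on a directed cycle iff it belongs to a strongly connected component of size ≥ 2 (or has a self-loop).
The vertices on cycles are {ui, log, opt, cache, sched} — 5 in total.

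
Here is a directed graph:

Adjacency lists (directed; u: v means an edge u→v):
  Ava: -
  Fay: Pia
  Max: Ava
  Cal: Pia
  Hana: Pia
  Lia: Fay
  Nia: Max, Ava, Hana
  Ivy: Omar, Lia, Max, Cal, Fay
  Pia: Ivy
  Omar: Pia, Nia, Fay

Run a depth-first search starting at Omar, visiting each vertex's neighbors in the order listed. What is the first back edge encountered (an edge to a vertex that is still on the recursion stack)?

Ivy->Omar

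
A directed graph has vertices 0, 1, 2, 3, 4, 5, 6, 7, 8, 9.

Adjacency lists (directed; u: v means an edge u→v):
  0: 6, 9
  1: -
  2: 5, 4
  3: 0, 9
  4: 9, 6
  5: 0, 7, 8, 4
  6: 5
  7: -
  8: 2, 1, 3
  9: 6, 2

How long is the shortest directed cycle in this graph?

3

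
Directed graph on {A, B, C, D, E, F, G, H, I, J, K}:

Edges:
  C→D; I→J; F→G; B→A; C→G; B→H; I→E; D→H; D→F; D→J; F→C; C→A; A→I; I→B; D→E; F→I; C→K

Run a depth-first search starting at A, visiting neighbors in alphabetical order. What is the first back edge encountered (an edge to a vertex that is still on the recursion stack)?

B→A

DFS from A (visiting neighbors in alphabetical order); mark gray on enter, black on exit:
A gray
  I gray
    B gray
      B→A: A is gray → back edge
First back edge: B → A.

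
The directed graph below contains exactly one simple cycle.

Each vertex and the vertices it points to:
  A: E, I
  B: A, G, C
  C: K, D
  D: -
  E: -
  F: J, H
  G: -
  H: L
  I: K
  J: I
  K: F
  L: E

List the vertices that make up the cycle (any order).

F, I, J, K

DFS with gray/black marking from K:
K gray
  F gray
    J gray
      I gray
        I→K: K is gray → back edge
Back edge closes the cycle K → F → J → I → K; its vertices are {F, I, J, K}.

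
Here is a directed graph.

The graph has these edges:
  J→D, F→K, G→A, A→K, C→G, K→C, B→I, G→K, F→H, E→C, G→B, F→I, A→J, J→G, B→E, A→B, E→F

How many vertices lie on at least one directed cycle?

8

A vertex is on a directed cycle iff it belongs to a strongly connected component of size ≥ 2 (or has a self-loop).
The vertices on cycles are {A, B, C, E, F, G, J, K} — 8 in total.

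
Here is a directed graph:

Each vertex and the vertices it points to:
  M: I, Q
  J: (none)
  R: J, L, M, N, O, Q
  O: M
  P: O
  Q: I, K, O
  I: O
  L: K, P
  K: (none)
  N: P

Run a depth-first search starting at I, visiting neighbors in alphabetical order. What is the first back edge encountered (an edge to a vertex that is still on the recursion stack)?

DFS from I (visiting neighbors in alphabetical order); mark gray on enter, black on exit:
I gray
  O gray
    M gray
      M→I: I is gray → back edge
First back edge: M → I.

M→I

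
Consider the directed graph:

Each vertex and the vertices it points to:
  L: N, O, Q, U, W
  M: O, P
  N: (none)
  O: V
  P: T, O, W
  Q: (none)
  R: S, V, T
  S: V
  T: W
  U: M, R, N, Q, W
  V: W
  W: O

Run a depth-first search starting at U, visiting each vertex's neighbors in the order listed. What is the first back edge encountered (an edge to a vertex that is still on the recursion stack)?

W→O

DFS from U (visiting each vertex's neighbors in the order listed); mark gray on enter, black on exit:
U gray
  M gray
    O gray
      V gray
        W gray
          W→O: O is gray → back edge
First back edge: W → O.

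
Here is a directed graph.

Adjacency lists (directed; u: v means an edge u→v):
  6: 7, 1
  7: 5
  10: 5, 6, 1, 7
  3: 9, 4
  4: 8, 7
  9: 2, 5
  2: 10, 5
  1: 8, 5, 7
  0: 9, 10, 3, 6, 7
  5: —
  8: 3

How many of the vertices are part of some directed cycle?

8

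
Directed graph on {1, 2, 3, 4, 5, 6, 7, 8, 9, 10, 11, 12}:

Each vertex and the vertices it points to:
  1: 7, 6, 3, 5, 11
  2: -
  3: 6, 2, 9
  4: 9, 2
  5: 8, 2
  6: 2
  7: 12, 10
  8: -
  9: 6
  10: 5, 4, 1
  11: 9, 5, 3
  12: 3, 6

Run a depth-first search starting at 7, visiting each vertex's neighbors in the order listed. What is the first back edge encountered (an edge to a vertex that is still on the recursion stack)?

1->7

DFS from 7 (visiting each vertex's neighbors in the order listed); mark gray on enter, black on exit:
7 gray
  12 gray
    3 gray
      6 gray
        2 gray
        2 black
      6 black
      3→2: 2 black — skip
      9 gray
        9→6: 6 black — skip
      9 black
    3 black
    12→6: 6 black — skip
  12 black
  10 gray
    5 gray
      8 gray
      8 black
      5→2: 2 black — skip
    5 black
    4 gray
      4→9: 9 black — skip
      4→2: 2 black — skip
    4 black
    1 gray
      1→7: 7 is gray → back edge
First back edge: 1 → 7.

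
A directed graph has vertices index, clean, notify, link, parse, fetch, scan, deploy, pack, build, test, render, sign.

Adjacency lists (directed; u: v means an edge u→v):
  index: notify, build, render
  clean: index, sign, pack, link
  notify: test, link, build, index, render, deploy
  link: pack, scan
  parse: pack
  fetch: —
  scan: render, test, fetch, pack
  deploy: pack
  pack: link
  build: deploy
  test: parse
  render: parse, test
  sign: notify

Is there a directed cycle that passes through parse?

Yes

parse is on a cycle iff parse can reach itself via ≥1 edge.
parse → pack → link → scan → render → parse — yes.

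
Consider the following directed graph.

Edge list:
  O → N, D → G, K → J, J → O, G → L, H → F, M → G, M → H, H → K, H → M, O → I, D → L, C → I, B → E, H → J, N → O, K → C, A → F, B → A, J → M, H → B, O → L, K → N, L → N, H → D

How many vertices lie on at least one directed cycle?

7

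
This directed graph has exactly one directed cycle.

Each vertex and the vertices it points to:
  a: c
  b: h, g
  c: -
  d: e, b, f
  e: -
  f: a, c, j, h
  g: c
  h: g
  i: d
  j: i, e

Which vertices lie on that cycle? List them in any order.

d, f, i, j

DFS with gray/black marking from d:
d gray
  e gray
  e black
  b gray
    h gray
      g gray
        c gray
        c black
      g black
    h black
    b→g: g black — skip
  b black
  f gray
    a gray
      a→c: c black — skip
    a black
    f→c: c black — skip
    j gray
      i gray
        i→d: d is gray → back edge
Back edge closes the cycle d → f → j → i → d; its vertices are {d, f, i, j}.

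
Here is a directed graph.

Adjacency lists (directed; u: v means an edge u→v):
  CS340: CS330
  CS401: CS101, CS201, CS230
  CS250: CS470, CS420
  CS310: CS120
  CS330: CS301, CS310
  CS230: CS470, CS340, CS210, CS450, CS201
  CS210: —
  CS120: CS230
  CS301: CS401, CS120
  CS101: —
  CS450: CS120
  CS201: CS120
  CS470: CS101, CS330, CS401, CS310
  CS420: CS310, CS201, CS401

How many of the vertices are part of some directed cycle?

A vertex is on a directed cycle iff it belongs to a strongly connected component of size ≥ 2 (or has a self-loop).
The vertices on cycles are {CS120, CS201, CS230, CS301, CS310, CS330, CS340, CS401, CS450, CS470} — 10 in total.

10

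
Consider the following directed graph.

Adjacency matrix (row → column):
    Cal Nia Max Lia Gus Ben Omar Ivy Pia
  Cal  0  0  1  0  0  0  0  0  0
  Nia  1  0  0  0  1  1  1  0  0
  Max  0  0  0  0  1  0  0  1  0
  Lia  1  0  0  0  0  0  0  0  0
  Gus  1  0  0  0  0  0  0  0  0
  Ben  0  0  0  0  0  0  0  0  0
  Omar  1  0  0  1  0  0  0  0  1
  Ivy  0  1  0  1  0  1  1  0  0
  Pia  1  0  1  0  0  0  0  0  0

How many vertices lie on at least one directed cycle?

8

A vertex is on a directed cycle iff it belongs to a strongly connected component of size ≥ 2 (or has a self-loop).
The vertices on cycles are {Cal, Gus, Ivy, Lia, Max, Nia, Pia, Omar} — 8 in total.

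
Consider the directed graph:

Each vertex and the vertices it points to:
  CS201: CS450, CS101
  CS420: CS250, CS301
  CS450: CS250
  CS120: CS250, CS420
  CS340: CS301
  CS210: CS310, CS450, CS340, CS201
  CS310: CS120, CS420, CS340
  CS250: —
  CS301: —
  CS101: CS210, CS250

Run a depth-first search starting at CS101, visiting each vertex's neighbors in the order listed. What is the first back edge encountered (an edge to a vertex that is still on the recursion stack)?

CS201→CS101

DFS from CS101 (visiting each vertex's neighbors in the order listed); mark gray on enter, black on exit:
CS101 gray
  CS210 gray
    CS310 gray
      CS120 gray
        CS250 gray
        CS250 black
        CS420 gray
          CS420→CS250: CS250 black — skip
          CS301 gray
          CS301 black
        CS420 black
      CS120 black
      CS310→CS420: CS420 black — skip
      CS340 gray
        CS340→CS301: CS301 black — skip
      CS340 black
    CS310 black
    CS450 gray
      CS450→CS250: CS250 black — skip
    CS450 black
    CS210→CS340: CS340 black — skip
    CS201 gray
      CS201→CS450: CS450 black — skip
      CS201→CS101: CS101 is gray → back edge
First back edge: CS201 → CS101.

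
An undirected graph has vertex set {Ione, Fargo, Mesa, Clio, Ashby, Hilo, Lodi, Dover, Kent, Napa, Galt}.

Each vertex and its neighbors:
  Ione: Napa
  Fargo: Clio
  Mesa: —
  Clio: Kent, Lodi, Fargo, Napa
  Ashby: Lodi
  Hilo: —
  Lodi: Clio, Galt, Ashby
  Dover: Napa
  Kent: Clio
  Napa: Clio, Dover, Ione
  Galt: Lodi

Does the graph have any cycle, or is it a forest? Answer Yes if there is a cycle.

No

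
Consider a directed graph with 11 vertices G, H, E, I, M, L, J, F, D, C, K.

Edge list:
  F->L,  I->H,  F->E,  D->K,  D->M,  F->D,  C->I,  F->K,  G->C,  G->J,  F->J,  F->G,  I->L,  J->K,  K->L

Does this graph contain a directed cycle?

DFS with white/gray/black marking, starting from G:
G gray
  C gray
    I gray
      L gray
      L black
      H gray
      H black
    I black
  C black
  J gray
    K gray
      K→L: L black — skip
    K black
  J black
G black
E gray
E black
M gray
M black
F gray
  F→L: L black — skip
  D gray
    D→M: M black — skip
    D→K: K black — skip
  D black
  F→K: K black — skip
  F→J: J black — skip
  F→E: E black — skip
  F→G: G black — skip
F black
Every edge goes to a white or black vertex — no back edge, so the graph is acyclic.

No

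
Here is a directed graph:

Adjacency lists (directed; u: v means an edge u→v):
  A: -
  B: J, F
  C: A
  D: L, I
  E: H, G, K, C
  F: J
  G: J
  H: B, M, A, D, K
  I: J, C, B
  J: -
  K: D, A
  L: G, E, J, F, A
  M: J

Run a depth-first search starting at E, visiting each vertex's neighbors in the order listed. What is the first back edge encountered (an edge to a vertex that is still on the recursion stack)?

DFS from E (visiting each vertex's neighbors in the order listed); mark gray on enter, black on exit:
E gray
  H gray
    B gray
      J gray
      J black
      F gray
        F→J: J black — skip
      F black
    B black
    M gray
      M→J: J black — skip
    M black
    A gray
    A black
    D gray
      L gray
        G gray
          G→J: J black — skip
        G black
        L→E: E is gray → back edge
First back edge: L → E.

L->E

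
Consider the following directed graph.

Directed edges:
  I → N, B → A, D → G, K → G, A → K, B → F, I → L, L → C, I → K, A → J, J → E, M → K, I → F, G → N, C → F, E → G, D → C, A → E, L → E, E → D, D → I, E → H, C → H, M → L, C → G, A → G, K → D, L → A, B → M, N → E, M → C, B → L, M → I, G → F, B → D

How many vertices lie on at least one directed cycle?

A vertex is on a directed cycle iff it belongs to a strongly connected component of size ≥ 2 (or has a self-loop).
The vertices on cycles are {A, C, D, E, G, I, J, K, L, N} — 10 in total.

10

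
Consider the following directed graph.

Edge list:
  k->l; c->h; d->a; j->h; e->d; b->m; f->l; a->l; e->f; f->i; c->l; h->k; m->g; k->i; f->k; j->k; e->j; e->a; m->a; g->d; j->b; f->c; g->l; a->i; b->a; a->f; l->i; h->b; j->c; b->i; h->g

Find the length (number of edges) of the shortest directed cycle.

For each vertex v, BFS finds the shortest path from v back to v.
The shortest such closed walk is c → h → b → a → f → c, length 5.

5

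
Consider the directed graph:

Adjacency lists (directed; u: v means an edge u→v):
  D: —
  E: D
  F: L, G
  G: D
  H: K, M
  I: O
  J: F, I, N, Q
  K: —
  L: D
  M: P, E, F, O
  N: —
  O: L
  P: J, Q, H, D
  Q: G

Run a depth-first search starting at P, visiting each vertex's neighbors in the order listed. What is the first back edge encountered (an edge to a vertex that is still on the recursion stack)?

DFS from P (visiting each vertex's neighbors in the order listed); mark gray on enter, black on exit:
P gray
  J gray
    F gray
      L gray
        D gray
        D black
      L black
      G gray
        G→D: D black — skip
      G black
    F black
    I gray
      O gray
        O→L: L black — skip
      O black
    I black
    N gray
    N black
    Q gray
      Q→G: G black — skip
    Q black
  J black
  P→Q: Q black — skip
  H gray
    K gray
    K black
    M gray
      M→P: P is gray → back edge
First back edge: M → P.

M->P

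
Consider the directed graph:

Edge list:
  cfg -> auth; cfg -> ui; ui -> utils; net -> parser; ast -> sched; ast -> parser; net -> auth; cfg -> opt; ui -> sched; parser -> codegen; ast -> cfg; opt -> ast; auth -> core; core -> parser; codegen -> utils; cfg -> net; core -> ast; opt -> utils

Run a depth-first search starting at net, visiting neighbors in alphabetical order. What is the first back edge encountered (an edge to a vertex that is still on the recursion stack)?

DFS from net (visiting neighbors in alphabetical order); mark gray on enter, black on exit:
net gray
  auth gray
    core gray
      ast gray
        cfg gray
          cfg→auth: auth is gray → back edge
First back edge: cfg → auth.

cfg->auth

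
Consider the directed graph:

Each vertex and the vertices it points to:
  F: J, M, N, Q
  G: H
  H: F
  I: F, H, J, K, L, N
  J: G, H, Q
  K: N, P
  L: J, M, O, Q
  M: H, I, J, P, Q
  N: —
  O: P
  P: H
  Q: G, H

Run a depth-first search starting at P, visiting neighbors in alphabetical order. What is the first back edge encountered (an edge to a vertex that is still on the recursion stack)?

G->H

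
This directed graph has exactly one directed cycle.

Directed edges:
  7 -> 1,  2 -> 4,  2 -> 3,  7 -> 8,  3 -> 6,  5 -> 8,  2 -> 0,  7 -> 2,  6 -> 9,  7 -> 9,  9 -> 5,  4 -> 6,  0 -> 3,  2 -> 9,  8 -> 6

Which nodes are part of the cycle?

5, 6, 8, 9

DFS with gray/black marking from 9:
9 gray
  5 gray
    8 gray
      6 gray
        6→9: 9 is gray → back edge
Back edge closes the cycle 9 → 5 → 8 → 6 → 9; its vertices are {5, 6, 8, 9}.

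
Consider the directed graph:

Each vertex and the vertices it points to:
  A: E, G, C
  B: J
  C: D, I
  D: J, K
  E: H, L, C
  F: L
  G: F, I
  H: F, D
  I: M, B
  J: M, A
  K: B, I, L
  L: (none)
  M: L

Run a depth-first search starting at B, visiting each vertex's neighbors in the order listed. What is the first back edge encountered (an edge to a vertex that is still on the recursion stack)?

DFS from B (visiting each vertex's neighbors in the order listed); mark gray on enter, black on exit:
B gray
  J gray
    M gray
      L gray
      L black
    M black
    A gray
      E gray
        H gray
          F gray
            F→L: L black — skip
          F black
          D gray
            D→J: J is gray → back edge
First back edge: D → J.

D→J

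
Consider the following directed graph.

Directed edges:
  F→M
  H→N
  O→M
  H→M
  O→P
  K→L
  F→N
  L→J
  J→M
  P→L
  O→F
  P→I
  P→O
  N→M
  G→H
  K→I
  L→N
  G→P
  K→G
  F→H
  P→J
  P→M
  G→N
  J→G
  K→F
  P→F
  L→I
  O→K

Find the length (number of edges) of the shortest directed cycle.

2

For each vertex v, BFS finds the shortest path from v back to v.
The shortest such closed walk is P → O → P, length 2.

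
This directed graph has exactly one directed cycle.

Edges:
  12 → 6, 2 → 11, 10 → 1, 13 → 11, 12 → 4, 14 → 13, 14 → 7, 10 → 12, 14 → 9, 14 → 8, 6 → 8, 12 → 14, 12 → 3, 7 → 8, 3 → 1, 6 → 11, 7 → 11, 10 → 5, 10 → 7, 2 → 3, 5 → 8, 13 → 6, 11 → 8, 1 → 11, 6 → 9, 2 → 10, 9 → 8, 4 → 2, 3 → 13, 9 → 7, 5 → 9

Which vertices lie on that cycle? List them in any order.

2, 4, 10, 12

DFS with gray/black marking from 12:
12 gray
  4 gray
    2 gray
      3 gray
        13 gray
          11 gray
            8 gray
            8 black
          11 black
          6 gray
            6→11: 11 black — skip
            9 gray
              9→8: 8 black — skip
              7 gray
                7→11: 11 black — skip
                7→8: 8 black — skip
              7 black
            9 black
            6→8: 8 black — skip
          6 black
        13 black
        1 gray
          1→11: 11 black — skip
        1 black
      3 black
      10 gray
        5 gray
          5→9: 9 black — skip
          5→8: 8 black — skip
        5 black
        10→12: 12 is gray → back edge
Back edge closes the cycle 12 → 4 → 2 → 10 → 12; its vertices are {2, 4, 10, 12}.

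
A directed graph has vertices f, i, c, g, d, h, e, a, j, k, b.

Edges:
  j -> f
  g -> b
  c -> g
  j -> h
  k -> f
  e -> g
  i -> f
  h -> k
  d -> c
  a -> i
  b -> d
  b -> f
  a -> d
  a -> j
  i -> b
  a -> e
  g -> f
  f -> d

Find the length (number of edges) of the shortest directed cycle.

4

For each vertex v, BFS finds the shortest path from v back to v.
The shortest such closed walk is d → c → g → b → d, length 4.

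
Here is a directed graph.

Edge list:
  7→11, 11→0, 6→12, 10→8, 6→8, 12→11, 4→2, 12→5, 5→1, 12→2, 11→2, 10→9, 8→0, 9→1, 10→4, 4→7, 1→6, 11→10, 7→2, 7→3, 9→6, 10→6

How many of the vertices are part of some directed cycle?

9

A vertex is on a directed cycle iff it belongs to a strongly connected component of size ≥ 2 (or has a self-loop).
The vertices on cycles are {1, 4, 5, 6, 7, 9, 10, 11, 12} — 9 in total.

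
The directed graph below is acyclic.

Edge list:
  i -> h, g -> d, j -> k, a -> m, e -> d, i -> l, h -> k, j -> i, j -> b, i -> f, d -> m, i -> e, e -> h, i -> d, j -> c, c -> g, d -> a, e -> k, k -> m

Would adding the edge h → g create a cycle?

No

Adding h→g creates a cycle iff g can already reach h.
Explore from g: no path reaches h. The graph stays acyclic.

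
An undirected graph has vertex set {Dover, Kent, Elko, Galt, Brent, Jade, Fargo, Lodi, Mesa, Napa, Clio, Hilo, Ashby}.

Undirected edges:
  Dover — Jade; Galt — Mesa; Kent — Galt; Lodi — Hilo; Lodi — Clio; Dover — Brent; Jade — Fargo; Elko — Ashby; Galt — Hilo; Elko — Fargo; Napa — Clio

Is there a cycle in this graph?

No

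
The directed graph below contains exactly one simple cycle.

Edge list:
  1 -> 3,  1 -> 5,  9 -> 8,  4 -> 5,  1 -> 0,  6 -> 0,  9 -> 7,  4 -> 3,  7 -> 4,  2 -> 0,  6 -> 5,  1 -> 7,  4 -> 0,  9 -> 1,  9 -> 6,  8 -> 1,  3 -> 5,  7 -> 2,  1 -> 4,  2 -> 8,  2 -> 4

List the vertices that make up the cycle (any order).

DFS with gray/black marking from 7:
7 gray
  4 gray
    5 gray
    5 black
    3 gray
      3→5: 5 black — skip
    3 black
    0 gray
    0 black
  4 black
  2 gray
    2→4: 4 black — skip
    8 gray
      1 gray
        1→5: 5 black — skip
        1→4: 4 black — skip
        1→3: 3 black — skip
        1→7: 7 is gray → back edge
Back edge closes the cycle 7 → 2 → 8 → 1 → 7; its vertices are {1, 2, 7, 8}.

1, 2, 7, 8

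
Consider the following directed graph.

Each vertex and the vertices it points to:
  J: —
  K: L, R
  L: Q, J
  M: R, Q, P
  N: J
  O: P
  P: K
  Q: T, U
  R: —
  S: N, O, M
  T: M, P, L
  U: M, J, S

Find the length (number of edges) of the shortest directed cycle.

3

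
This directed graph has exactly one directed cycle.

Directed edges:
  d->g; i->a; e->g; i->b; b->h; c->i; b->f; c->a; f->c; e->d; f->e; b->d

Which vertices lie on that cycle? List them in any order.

DFS with gray/black marking from b:
b gray
  f gray
    e gray
      d gray
        g gray
        g black
      d black
      e→g: g black — skip
    e black
    c gray
      a gray
      a black
      i gray
        i→b: b is gray → back edge
Back edge closes the cycle b → f → c → i → b; its vertices are {b, c, f, i}.

b, c, f, i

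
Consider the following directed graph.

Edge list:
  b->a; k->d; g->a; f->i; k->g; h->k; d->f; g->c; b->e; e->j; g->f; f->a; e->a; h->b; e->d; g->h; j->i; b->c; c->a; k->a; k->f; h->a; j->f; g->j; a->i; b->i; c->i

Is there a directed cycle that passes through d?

No

d lies on a cycle iff there is a path from d back to itself.
Exploring from d, it never reaches itself; equivalently, its strongly connected component is a singleton.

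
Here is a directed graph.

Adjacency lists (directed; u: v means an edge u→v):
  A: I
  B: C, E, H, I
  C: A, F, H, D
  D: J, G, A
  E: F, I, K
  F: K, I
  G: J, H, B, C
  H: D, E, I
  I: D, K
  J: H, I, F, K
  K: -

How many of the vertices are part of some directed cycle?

A vertex is on a directed cycle iff it belongs to a strongly connected component of size ≥ 2 (or has a self-loop).
The vertices on cycles are {A, B, C, D, E, F, G, H, I, J} — 10 in total.

10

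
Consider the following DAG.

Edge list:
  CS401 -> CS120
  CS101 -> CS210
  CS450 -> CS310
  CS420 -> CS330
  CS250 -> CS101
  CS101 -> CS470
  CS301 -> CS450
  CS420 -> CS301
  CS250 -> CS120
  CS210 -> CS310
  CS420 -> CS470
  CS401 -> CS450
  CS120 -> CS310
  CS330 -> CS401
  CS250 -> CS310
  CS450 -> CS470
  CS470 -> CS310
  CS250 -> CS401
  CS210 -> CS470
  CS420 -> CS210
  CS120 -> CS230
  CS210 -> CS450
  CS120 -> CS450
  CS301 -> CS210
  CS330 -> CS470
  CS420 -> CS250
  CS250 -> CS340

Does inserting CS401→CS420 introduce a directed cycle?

Yes

Adding CS401→CS420 creates a cycle iff CS420 can already reach CS401.
Path from CS420: CS420 → CS330 → CS401.
So CS420 → … → CS401 → CS420 is a cycle.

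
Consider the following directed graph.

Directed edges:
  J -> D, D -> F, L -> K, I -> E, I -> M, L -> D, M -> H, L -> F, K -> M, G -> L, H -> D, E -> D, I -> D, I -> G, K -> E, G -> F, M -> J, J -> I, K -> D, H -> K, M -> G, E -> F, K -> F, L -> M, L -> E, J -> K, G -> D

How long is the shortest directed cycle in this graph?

3

For each vertex v, BFS finds the shortest path from v back to v.
The shortest such closed walk is I → M → J → I, length 3.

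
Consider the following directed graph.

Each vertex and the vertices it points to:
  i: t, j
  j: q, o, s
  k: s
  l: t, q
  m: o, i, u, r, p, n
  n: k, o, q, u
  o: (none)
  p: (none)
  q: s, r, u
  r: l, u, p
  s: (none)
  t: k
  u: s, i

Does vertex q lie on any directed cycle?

Yes

q is on a cycle iff q can reach itself via ≥1 edge.
q → r → l → q — yes.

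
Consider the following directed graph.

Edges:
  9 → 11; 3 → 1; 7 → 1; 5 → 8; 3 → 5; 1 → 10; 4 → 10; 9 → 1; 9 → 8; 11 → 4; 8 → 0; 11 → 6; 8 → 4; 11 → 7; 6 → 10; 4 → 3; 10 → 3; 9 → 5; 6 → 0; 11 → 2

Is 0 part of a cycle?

No

0 lies on a cycle iff there is a path from 0 back to itself.
Exploring from 0, it never reaches itself; equivalently, its strongly connected component is a singleton.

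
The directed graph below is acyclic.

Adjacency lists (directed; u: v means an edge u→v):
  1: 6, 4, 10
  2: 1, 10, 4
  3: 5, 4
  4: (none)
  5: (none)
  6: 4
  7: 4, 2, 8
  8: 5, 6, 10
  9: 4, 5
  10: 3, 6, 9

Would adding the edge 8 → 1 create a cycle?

No

Adding 8→1 creates a cycle iff 1 can already reach 8.
Explore from 1: no path reaches 8. The graph stays acyclic.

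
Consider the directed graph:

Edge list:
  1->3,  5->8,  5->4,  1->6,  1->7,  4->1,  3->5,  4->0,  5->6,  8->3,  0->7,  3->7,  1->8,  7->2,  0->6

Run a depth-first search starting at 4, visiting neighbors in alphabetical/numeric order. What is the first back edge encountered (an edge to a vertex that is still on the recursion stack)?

5→4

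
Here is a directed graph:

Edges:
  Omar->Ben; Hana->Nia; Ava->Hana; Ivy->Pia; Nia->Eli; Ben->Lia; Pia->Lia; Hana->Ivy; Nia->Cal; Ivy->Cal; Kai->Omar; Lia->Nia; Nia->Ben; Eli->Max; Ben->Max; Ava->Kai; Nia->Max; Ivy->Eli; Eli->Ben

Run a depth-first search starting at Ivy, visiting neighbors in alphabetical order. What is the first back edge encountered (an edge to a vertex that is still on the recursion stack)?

DFS from Ivy (visiting neighbors in alphabetical order); mark gray on enter, black on exit:
Ivy gray
  Cal gray
  Cal black
  Eli gray
    Ben gray
      Lia gray
        Nia gray
          Nia→Ben: Ben is gray → back edge
First back edge: Nia → Ben.

Nia->Ben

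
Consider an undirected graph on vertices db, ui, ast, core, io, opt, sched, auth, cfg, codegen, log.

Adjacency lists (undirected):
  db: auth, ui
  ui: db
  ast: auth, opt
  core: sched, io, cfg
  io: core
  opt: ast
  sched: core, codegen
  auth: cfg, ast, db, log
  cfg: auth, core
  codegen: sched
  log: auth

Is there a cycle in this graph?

DFS, tracking each vertex's parent; an edge to a visited non-parent vertex closes a cycle.
Start from log:
visit log (parent –)
  visit auth (parent log)
    visit cfg (parent auth)
      cfg–auth: parent, skip
      visit core (parent cfg)
        visit sched (parent core)
          sched–core: parent, skip
          visit codegen (parent sched)
            codegen–sched: parent, skip
        visit io (parent core)
          io–core: parent, skip
        core–cfg: parent, skip
    visit ast (parent auth)
      ast–auth: parent, skip
      visit opt (parent ast)
        opt–ast: parent, skip
    visit db (parent auth)
      db–auth: parent, skip
      visit ui (parent db)
        ui–db: parent, skip
    auth–log: parent, skip
No non-parent visited neighbor found — the graph is a forest.

No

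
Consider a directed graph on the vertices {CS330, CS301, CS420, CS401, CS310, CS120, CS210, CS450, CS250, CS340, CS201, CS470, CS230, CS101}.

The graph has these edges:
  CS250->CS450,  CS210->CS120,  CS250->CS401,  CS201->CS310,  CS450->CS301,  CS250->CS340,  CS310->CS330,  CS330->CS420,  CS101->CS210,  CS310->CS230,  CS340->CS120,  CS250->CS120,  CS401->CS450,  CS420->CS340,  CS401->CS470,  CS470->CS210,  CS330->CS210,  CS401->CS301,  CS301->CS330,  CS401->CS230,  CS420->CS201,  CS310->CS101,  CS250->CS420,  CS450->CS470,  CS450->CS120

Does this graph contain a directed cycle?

Yes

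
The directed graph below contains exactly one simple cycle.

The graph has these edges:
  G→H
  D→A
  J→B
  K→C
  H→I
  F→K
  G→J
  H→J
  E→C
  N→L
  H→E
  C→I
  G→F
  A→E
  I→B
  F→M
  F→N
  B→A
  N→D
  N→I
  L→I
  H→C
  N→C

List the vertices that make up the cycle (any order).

DFS with gray/black marking from A:
A gray
  E gray
    C gray
      I gray
        B gray
          B→A: A is gray → back edge
Back edge closes the cycle A → E → C → I → B → A; its vertices are {A, B, C, E, I}.

A, B, C, E, I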